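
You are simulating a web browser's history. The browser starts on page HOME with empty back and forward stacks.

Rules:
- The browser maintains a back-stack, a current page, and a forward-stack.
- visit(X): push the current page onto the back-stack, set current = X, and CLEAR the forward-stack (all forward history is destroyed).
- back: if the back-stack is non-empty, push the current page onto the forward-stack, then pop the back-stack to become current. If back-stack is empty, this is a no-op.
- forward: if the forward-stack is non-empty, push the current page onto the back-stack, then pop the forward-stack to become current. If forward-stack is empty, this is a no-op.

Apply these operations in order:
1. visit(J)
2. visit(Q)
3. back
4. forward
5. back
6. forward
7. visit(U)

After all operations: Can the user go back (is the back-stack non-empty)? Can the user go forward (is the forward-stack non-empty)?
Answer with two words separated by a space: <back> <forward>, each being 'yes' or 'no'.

Answer: yes no

Derivation:
After 1 (visit(J)): cur=J back=1 fwd=0
After 2 (visit(Q)): cur=Q back=2 fwd=0
After 3 (back): cur=J back=1 fwd=1
After 4 (forward): cur=Q back=2 fwd=0
After 5 (back): cur=J back=1 fwd=1
After 6 (forward): cur=Q back=2 fwd=0
After 7 (visit(U)): cur=U back=3 fwd=0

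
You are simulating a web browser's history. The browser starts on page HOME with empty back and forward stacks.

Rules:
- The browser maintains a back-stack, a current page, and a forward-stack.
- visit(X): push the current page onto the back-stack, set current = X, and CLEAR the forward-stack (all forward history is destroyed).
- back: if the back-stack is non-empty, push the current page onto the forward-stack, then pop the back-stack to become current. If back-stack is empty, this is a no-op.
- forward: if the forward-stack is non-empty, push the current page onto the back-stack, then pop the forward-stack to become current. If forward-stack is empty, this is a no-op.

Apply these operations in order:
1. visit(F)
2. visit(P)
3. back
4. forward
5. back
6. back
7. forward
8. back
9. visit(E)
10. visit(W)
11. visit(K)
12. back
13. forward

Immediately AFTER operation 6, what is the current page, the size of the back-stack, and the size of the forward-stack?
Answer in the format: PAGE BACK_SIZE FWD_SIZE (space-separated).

After 1 (visit(F)): cur=F back=1 fwd=0
After 2 (visit(P)): cur=P back=2 fwd=0
After 3 (back): cur=F back=1 fwd=1
After 4 (forward): cur=P back=2 fwd=0
After 5 (back): cur=F back=1 fwd=1
After 6 (back): cur=HOME back=0 fwd=2

HOME 0 2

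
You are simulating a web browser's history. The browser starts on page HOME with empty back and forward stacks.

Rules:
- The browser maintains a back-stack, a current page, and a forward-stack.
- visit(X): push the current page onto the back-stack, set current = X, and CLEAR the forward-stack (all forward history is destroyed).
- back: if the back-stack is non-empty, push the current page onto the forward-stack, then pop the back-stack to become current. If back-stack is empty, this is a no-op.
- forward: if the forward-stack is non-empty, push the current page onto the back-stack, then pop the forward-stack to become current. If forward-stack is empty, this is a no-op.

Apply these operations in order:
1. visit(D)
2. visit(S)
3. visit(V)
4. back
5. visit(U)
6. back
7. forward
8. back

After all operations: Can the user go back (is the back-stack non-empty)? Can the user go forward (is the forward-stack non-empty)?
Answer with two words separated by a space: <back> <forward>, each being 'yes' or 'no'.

After 1 (visit(D)): cur=D back=1 fwd=0
After 2 (visit(S)): cur=S back=2 fwd=0
After 3 (visit(V)): cur=V back=3 fwd=0
After 4 (back): cur=S back=2 fwd=1
After 5 (visit(U)): cur=U back=3 fwd=0
After 6 (back): cur=S back=2 fwd=1
After 7 (forward): cur=U back=3 fwd=0
After 8 (back): cur=S back=2 fwd=1

Answer: yes yes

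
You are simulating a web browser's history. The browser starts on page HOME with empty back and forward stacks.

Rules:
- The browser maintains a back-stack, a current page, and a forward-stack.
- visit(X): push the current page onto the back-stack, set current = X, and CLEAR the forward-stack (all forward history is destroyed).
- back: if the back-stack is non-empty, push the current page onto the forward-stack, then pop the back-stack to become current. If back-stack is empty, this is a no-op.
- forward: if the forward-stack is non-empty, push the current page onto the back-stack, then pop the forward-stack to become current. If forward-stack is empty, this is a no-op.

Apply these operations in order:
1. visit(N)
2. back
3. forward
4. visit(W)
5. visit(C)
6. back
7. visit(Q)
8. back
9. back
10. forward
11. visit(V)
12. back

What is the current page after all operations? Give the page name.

After 1 (visit(N)): cur=N back=1 fwd=0
After 2 (back): cur=HOME back=0 fwd=1
After 3 (forward): cur=N back=1 fwd=0
After 4 (visit(W)): cur=W back=2 fwd=0
After 5 (visit(C)): cur=C back=3 fwd=0
After 6 (back): cur=W back=2 fwd=1
After 7 (visit(Q)): cur=Q back=3 fwd=0
After 8 (back): cur=W back=2 fwd=1
After 9 (back): cur=N back=1 fwd=2
After 10 (forward): cur=W back=2 fwd=1
After 11 (visit(V)): cur=V back=3 fwd=0
After 12 (back): cur=W back=2 fwd=1

Answer: W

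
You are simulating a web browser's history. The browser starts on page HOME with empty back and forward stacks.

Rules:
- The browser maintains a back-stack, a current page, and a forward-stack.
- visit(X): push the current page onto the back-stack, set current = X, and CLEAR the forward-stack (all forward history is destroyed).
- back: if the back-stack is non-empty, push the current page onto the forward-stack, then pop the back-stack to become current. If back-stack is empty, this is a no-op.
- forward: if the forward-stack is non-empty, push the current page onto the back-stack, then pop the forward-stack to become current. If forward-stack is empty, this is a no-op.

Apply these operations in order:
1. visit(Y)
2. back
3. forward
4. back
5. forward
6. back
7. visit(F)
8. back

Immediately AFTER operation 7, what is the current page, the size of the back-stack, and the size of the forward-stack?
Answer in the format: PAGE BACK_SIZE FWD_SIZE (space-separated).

After 1 (visit(Y)): cur=Y back=1 fwd=0
After 2 (back): cur=HOME back=0 fwd=1
After 3 (forward): cur=Y back=1 fwd=0
After 4 (back): cur=HOME back=0 fwd=1
After 5 (forward): cur=Y back=1 fwd=0
After 6 (back): cur=HOME back=0 fwd=1
After 7 (visit(F)): cur=F back=1 fwd=0

F 1 0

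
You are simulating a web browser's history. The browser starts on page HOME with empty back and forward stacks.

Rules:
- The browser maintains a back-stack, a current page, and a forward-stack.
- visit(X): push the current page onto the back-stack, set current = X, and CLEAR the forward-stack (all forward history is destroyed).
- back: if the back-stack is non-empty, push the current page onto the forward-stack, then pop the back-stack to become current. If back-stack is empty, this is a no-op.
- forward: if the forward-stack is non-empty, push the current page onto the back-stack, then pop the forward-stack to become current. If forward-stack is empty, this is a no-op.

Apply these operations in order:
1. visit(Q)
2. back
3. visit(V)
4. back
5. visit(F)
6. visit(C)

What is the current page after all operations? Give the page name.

After 1 (visit(Q)): cur=Q back=1 fwd=0
After 2 (back): cur=HOME back=0 fwd=1
After 3 (visit(V)): cur=V back=1 fwd=0
After 4 (back): cur=HOME back=0 fwd=1
After 5 (visit(F)): cur=F back=1 fwd=0
After 6 (visit(C)): cur=C back=2 fwd=0

Answer: C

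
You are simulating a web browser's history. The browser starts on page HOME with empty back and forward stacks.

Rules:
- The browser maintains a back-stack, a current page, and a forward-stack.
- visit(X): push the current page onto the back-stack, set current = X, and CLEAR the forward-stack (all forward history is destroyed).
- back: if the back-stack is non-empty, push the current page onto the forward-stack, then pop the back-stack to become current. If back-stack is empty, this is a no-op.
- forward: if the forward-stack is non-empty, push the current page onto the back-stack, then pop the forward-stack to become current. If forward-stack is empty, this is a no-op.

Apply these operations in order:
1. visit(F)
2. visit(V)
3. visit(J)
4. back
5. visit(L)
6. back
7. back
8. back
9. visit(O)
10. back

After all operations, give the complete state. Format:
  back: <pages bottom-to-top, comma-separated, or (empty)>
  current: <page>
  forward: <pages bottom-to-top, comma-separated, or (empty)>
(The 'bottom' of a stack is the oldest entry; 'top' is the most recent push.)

After 1 (visit(F)): cur=F back=1 fwd=0
After 2 (visit(V)): cur=V back=2 fwd=0
After 3 (visit(J)): cur=J back=3 fwd=0
After 4 (back): cur=V back=2 fwd=1
After 5 (visit(L)): cur=L back=3 fwd=0
After 6 (back): cur=V back=2 fwd=1
After 7 (back): cur=F back=1 fwd=2
After 8 (back): cur=HOME back=0 fwd=3
After 9 (visit(O)): cur=O back=1 fwd=0
After 10 (back): cur=HOME back=0 fwd=1

Answer: back: (empty)
current: HOME
forward: O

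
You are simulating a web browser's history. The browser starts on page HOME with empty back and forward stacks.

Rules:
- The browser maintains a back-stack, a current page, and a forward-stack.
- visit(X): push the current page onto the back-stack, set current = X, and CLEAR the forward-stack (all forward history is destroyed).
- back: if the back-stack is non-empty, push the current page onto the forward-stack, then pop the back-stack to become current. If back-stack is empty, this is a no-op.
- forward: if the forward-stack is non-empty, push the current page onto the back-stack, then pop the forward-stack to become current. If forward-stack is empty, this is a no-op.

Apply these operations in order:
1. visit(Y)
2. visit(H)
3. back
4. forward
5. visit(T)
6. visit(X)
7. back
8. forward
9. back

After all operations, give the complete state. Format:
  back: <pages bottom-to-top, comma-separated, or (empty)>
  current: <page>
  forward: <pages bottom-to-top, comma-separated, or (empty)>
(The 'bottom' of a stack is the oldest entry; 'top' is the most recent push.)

Answer: back: HOME,Y,H
current: T
forward: X

Derivation:
After 1 (visit(Y)): cur=Y back=1 fwd=0
After 2 (visit(H)): cur=H back=2 fwd=0
After 3 (back): cur=Y back=1 fwd=1
After 4 (forward): cur=H back=2 fwd=0
After 5 (visit(T)): cur=T back=3 fwd=0
After 6 (visit(X)): cur=X back=4 fwd=0
After 7 (back): cur=T back=3 fwd=1
After 8 (forward): cur=X back=4 fwd=0
After 9 (back): cur=T back=3 fwd=1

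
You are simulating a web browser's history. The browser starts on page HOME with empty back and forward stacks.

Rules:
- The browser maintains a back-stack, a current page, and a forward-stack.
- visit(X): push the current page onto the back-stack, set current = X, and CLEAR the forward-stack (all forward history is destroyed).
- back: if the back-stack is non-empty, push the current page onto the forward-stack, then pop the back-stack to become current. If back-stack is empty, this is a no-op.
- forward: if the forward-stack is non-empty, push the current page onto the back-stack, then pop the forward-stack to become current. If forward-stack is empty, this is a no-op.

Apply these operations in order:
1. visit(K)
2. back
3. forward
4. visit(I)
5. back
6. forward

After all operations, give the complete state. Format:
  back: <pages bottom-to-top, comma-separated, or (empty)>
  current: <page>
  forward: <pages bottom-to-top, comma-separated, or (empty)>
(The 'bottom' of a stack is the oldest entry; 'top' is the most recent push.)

Answer: back: HOME,K
current: I
forward: (empty)

Derivation:
After 1 (visit(K)): cur=K back=1 fwd=0
After 2 (back): cur=HOME back=0 fwd=1
After 3 (forward): cur=K back=1 fwd=0
After 4 (visit(I)): cur=I back=2 fwd=0
After 5 (back): cur=K back=1 fwd=1
After 6 (forward): cur=I back=2 fwd=0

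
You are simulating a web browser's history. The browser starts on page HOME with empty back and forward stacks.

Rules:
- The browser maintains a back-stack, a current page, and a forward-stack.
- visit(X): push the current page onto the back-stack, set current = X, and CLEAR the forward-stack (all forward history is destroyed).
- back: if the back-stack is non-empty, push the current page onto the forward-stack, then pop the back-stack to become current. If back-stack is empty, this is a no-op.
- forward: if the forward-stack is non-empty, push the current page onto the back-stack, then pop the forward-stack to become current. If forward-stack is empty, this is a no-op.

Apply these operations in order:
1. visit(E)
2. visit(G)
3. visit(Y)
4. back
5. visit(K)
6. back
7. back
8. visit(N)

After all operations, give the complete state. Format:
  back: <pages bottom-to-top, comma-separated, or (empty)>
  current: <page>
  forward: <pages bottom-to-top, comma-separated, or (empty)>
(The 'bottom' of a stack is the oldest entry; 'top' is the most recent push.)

Answer: back: HOME,E
current: N
forward: (empty)

Derivation:
After 1 (visit(E)): cur=E back=1 fwd=0
After 2 (visit(G)): cur=G back=2 fwd=0
After 3 (visit(Y)): cur=Y back=3 fwd=0
After 4 (back): cur=G back=2 fwd=1
After 5 (visit(K)): cur=K back=3 fwd=0
After 6 (back): cur=G back=2 fwd=1
After 7 (back): cur=E back=1 fwd=2
After 8 (visit(N)): cur=N back=2 fwd=0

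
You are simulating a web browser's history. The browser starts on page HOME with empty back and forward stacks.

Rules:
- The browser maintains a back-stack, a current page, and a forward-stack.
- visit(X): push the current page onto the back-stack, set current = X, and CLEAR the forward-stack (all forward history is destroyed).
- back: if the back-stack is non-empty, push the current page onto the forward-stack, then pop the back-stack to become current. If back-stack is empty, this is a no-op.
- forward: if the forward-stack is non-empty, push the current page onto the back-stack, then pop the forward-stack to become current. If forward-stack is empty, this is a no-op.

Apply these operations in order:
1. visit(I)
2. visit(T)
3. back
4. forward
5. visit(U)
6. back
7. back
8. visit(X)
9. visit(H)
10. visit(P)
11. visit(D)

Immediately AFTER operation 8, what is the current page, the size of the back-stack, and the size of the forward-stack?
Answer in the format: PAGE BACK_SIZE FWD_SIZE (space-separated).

After 1 (visit(I)): cur=I back=1 fwd=0
After 2 (visit(T)): cur=T back=2 fwd=0
After 3 (back): cur=I back=1 fwd=1
After 4 (forward): cur=T back=2 fwd=0
After 5 (visit(U)): cur=U back=3 fwd=0
After 6 (back): cur=T back=2 fwd=1
After 7 (back): cur=I back=1 fwd=2
After 8 (visit(X)): cur=X back=2 fwd=0

X 2 0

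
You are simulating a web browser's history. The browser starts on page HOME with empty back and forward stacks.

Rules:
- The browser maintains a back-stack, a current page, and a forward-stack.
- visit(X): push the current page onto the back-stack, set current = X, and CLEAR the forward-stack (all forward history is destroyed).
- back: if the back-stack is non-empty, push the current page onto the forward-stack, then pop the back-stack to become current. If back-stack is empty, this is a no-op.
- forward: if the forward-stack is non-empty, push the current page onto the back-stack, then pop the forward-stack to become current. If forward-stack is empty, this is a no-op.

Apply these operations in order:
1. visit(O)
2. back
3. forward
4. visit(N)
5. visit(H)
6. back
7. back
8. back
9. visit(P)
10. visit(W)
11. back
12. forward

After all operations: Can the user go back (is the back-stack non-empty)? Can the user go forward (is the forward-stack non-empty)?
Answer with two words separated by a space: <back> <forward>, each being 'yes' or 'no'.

Answer: yes no

Derivation:
After 1 (visit(O)): cur=O back=1 fwd=0
After 2 (back): cur=HOME back=0 fwd=1
After 3 (forward): cur=O back=1 fwd=0
After 4 (visit(N)): cur=N back=2 fwd=0
After 5 (visit(H)): cur=H back=3 fwd=0
After 6 (back): cur=N back=2 fwd=1
After 7 (back): cur=O back=1 fwd=2
After 8 (back): cur=HOME back=0 fwd=3
After 9 (visit(P)): cur=P back=1 fwd=0
After 10 (visit(W)): cur=W back=2 fwd=0
After 11 (back): cur=P back=1 fwd=1
After 12 (forward): cur=W back=2 fwd=0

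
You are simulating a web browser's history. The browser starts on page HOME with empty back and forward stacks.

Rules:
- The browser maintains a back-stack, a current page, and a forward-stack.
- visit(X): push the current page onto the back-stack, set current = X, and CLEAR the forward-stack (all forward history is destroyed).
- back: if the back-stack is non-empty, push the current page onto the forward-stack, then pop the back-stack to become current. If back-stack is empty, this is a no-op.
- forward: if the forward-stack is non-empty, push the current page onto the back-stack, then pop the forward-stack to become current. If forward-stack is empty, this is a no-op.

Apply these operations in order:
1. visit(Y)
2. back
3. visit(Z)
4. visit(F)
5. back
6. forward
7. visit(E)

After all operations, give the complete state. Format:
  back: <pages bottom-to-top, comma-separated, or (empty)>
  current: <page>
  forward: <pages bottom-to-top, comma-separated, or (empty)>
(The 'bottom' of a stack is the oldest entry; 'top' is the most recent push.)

After 1 (visit(Y)): cur=Y back=1 fwd=0
After 2 (back): cur=HOME back=0 fwd=1
After 3 (visit(Z)): cur=Z back=1 fwd=0
After 4 (visit(F)): cur=F back=2 fwd=0
After 5 (back): cur=Z back=1 fwd=1
After 6 (forward): cur=F back=2 fwd=0
After 7 (visit(E)): cur=E back=3 fwd=0

Answer: back: HOME,Z,F
current: E
forward: (empty)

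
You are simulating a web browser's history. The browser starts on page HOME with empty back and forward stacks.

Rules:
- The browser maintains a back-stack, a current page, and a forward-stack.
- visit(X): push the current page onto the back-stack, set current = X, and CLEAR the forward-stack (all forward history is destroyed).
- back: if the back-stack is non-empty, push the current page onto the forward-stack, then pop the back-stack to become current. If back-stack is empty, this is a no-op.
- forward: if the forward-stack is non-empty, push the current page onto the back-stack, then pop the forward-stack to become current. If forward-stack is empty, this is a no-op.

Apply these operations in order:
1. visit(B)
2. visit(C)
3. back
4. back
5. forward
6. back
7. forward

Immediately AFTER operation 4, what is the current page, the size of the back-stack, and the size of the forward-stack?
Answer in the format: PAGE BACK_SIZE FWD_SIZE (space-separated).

After 1 (visit(B)): cur=B back=1 fwd=0
After 2 (visit(C)): cur=C back=2 fwd=0
After 3 (back): cur=B back=1 fwd=1
After 4 (back): cur=HOME back=0 fwd=2

HOME 0 2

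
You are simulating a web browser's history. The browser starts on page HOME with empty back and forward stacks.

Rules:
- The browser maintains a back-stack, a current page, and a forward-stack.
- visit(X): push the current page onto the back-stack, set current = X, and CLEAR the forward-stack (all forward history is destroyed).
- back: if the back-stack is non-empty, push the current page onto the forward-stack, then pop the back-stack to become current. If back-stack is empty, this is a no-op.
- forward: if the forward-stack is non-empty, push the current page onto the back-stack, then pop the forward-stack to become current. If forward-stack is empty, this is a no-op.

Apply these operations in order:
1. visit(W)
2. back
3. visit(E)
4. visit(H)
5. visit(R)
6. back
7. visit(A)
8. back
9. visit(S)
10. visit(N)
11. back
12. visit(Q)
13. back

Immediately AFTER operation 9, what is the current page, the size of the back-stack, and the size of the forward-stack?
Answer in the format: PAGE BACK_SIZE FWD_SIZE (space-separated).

After 1 (visit(W)): cur=W back=1 fwd=0
After 2 (back): cur=HOME back=0 fwd=1
After 3 (visit(E)): cur=E back=1 fwd=0
After 4 (visit(H)): cur=H back=2 fwd=0
After 5 (visit(R)): cur=R back=3 fwd=0
After 6 (back): cur=H back=2 fwd=1
After 7 (visit(A)): cur=A back=3 fwd=0
After 8 (back): cur=H back=2 fwd=1
After 9 (visit(S)): cur=S back=3 fwd=0

S 3 0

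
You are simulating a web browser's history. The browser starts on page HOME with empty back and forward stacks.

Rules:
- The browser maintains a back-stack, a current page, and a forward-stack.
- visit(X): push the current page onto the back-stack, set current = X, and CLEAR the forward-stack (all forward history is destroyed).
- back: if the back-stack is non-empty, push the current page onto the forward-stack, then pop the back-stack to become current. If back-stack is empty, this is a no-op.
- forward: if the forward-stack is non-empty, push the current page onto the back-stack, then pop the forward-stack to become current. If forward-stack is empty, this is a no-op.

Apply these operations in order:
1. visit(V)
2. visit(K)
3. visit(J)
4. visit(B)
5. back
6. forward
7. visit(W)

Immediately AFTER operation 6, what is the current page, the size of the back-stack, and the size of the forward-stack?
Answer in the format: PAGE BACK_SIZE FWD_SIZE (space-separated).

After 1 (visit(V)): cur=V back=1 fwd=0
After 2 (visit(K)): cur=K back=2 fwd=0
After 3 (visit(J)): cur=J back=3 fwd=0
After 4 (visit(B)): cur=B back=4 fwd=0
After 5 (back): cur=J back=3 fwd=1
After 6 (forward): cur=B back=4 fwd=0

B 4 0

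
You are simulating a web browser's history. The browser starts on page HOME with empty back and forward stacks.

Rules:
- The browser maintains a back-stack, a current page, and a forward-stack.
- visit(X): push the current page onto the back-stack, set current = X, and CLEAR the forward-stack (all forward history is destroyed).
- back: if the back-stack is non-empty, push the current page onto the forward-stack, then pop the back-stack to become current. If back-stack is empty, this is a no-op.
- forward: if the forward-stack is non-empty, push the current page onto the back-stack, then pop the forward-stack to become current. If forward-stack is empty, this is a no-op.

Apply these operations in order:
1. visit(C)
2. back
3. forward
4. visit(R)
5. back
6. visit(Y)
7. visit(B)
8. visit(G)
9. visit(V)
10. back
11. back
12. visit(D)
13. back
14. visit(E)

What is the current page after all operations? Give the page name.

After 1 (visit(C)): cur=C back=1 fwd=0
After 2 (back): cur=HOME back=0 fwd=1
After 3 (forward): cur=C back=1 fwd=0
After 4 (visit(R)): cur=R back=2 fwd=0
After 5 (back): cur=C back=1 fwd=1
After 6 (visit(Y)): cur=Y back=2 fwd=0
After 7 (visit(B)): cur=B back=3 fwd=0
After 8 (visit(G)): cur=G back=4 fwd=0
After 9 (visit(V)): cur=V back=5 fwd=0
After 10 (back): cur=G back=4 fwd=1
After 11 (back): cur=B back=3 fwd=2
After 12 (visit(D)): cur=D back=4 fwd=0
After 13 (back): cur=B back=3 fwd=1
After 14 (visit(E)): cur=E back=4 fwd=0

Answer: E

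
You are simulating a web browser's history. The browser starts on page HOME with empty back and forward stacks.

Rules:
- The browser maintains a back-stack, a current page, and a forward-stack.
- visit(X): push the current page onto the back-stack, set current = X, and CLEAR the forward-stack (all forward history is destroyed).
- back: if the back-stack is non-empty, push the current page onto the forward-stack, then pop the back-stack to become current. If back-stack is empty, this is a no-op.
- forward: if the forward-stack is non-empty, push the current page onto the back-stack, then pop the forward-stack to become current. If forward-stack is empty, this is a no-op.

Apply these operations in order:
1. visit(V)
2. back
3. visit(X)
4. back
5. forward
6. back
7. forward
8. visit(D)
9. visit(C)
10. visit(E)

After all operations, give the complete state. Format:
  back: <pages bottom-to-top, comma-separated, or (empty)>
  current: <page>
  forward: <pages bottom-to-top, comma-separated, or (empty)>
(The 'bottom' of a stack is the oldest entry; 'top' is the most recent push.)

After 1 (visit(V)): cur=V back=1 fwd=0
After 2 (back): cur=HOME back=0 fwd=1
After 3 (visit(X)): cur=X back=1 fwd=0
After 4 (back): cur=HOME back=0 fwd=1
After 5 (forward): cur=X back=1 fwd=0
After 6 (back): cur=HOME back=0 fwd=1
After 7 (forward): cur=X back=1 fwd=0
After 8 (visit(D)): cur=D back=2 fwd=0
After 9 (visit(C)): cur=C back=3 fwd=0
After 10 (visit(E)): cur=E back=4 fwd=0

Answer: back: HOME,X,D,C
current: E
forward: (empty)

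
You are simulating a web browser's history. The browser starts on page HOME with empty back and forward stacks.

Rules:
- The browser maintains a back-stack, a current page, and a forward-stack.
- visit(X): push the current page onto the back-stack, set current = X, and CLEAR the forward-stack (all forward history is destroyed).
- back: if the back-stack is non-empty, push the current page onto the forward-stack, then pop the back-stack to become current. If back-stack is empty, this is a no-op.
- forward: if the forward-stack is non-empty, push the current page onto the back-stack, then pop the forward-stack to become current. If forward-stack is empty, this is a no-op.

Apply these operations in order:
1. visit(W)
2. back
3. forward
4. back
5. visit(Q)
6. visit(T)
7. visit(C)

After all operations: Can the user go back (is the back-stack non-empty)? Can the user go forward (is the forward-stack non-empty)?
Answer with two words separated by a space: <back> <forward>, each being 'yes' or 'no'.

Answer: yes no

Derivation:
After 1 (visit(W)): cur=W back=1 fwd=0
After 2 (back): cur=HOME back=0 fwd=1
After 3 (forward): cur=W back=1 fwd=0
After 4 (back): cur=HOME back=0 fwd=1
After 5 (visit(Q)): cur=Q back=1 fwd=0
After 6 (visit(T)): cur=T back=2 fwd=0
After 7 (visit(C)): cur=C back=3 fwd=0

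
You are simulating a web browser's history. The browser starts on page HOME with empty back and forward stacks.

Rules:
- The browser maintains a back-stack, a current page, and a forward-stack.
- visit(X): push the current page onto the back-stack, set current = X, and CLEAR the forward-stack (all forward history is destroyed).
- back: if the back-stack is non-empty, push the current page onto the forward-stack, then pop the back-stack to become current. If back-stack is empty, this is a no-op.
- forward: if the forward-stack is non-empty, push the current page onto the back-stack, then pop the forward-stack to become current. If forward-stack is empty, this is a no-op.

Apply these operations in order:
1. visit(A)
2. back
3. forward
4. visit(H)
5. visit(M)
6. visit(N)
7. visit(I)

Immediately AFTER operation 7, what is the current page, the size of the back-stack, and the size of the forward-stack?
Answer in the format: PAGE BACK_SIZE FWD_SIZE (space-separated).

After 1 (visit(A)): cur=A back=1 fwd=0
After 2 (back): cur=HOME back=0 fwd=1
After 3 (forward): cur=A back=1 fwd=0
After 4 (visit(H)): cur=H back=2 fwd=0
After 5 (visit(M)): cur=M back=3 fwd=0
After 6 (visit(N)): cur=N back=4 fwd=0
After 7 (visit(I)): cur=I back=5 fwd=0

I 5 0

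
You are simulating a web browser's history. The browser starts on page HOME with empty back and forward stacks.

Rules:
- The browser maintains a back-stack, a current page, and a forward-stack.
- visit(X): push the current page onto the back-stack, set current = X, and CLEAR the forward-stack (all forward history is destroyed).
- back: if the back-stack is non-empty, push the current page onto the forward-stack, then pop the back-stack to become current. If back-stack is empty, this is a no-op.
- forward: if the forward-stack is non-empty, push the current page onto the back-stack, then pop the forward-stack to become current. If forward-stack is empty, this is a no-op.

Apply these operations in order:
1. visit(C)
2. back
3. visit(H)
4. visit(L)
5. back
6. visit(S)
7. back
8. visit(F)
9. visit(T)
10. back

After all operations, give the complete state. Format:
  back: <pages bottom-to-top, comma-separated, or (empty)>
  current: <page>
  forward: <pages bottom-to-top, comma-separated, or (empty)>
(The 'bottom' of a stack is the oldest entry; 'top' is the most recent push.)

After 1 (visit(C)): cur=C back=1 fwd=0
After 2 (back): cur=HOME back=0 fwd=1
After 3 (visit(H)): cur=H back=1 fwd=0
After 4 (visit(L)): cur=L back=2 fwd=0
After 5 (back): cur=H back=1 fwd=1
After 6 (visit(S)): cur=S back=2 fwd=0
After 7 (back): cur=H back=1 fwd=1
After 8 (visit(F)): cur=F back=2 fwd=0
After 9 (visit(T)): cur=T back=3 fwd=0
After 10 (back): cur=F back=2 fwd=1

Answer: back: HOME,H
current: F
forward: T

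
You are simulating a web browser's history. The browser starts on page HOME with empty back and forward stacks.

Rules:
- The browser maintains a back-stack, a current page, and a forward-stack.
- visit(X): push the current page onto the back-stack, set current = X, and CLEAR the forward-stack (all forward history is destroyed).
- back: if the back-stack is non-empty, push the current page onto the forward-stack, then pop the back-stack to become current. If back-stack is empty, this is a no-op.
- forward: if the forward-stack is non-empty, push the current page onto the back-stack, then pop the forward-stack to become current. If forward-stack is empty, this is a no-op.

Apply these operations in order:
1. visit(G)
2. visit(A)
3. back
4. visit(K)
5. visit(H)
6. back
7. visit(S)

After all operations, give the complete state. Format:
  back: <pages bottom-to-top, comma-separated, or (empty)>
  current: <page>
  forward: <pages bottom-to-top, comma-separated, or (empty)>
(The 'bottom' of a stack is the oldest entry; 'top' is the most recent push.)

After 1 (visit(G)): cur=G back=1 fwd=0
After 2 (visit(A)): cur=A back=2 fwd=0
After 3 (back): cur=G back=1 fwd=1
After 4 (visit(K)): cur=K back=2 fwd=0
After 5 (visit(H)): cur=H back=3 fwd=0
After 6 (back): cur=K back=2 fwd=1
After 7 (visit(S)): cur=S back=3 fwd=0

Answer: back: HOME,G,K
current: S
forward: (empty)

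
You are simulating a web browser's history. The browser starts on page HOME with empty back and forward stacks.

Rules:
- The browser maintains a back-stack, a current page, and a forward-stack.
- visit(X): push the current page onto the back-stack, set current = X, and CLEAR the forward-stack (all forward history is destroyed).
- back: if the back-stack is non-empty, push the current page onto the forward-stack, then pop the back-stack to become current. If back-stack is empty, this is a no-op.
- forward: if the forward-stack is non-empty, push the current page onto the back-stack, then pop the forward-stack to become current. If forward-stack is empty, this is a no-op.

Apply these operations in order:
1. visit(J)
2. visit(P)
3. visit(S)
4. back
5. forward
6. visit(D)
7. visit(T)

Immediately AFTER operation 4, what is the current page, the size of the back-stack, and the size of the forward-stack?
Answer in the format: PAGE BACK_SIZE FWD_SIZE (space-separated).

After 1 (visit(J)): cur=J back=1 fwd=0
After 2 (visit(P)): cur=P back=2 fwd=0
After 3 (visit(S)): cur=S back=3 fwd=0
After 4 (back): cur=P back=2 fwd=1

P 2 1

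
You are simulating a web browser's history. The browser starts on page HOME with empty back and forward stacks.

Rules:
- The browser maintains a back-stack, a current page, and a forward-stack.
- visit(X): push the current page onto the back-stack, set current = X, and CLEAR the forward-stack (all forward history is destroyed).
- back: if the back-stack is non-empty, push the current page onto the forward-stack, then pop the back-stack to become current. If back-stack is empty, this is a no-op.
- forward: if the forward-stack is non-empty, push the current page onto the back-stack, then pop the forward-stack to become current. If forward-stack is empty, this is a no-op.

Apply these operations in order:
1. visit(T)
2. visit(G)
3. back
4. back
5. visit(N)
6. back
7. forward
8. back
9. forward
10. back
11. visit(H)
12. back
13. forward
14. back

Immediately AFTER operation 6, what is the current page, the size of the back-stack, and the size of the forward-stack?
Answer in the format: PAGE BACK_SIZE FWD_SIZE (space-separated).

After 1 (visit(T)): cur=T back=1 fwd=0
After 2 (visit(G)): cur=G back=2 fwd=0
After 3 (back): cur=T back=1 fwd=1
After 4 (back): cur=HOME back=0 fwd=2
After 5 (visit(N)): cur=N back=1 fwd=0
After 6 (back): cur=HOME back=0 fwd=1

HOME 0 1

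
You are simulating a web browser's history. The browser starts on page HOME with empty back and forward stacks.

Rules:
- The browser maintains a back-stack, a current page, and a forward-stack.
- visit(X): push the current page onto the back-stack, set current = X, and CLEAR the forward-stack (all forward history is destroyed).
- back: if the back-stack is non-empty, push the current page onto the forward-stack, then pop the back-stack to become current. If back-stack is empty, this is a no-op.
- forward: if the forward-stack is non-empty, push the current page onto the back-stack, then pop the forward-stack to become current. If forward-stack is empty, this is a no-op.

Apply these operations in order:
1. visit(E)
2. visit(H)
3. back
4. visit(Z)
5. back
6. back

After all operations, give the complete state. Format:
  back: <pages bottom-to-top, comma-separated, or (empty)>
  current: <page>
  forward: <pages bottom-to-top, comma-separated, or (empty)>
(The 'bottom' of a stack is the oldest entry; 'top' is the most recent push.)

After 1 (visit(E)): cur=E back=1 fwd=0
After 2 (visit(H)): cur=H back=2 fwd=0
After 3 (back): cur=E back=1 fwd=1
After 4 (visit(Z)): cur=Z back=2 fwd=0
After 5 (back): cur=E back=1 fwd=1
After 6 (back): cur=HOME back=0 fwd=2

Answer: back: (empty)
current: HOME
forward: Z,E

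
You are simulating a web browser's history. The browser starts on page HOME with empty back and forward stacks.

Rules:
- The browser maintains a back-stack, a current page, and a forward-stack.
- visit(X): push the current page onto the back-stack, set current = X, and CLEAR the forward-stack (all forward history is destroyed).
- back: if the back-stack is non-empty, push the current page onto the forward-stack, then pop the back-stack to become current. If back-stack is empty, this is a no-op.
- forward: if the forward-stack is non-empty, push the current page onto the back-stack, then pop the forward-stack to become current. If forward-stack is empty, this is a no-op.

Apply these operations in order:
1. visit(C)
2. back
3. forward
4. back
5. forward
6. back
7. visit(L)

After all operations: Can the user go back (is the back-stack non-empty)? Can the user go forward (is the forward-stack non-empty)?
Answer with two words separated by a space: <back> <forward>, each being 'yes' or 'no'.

Answer: yes no

Derivation:
After 1 (visit(C)): cur=C back=1 fwd=0
After 2 (back): cur=HOME back=0 fwd=1
After 3 (forward): cur=C back=1 fwd=0
After 4 (back): cur=HOME back=0 fwd=1
After 5 (forward): cur=C back=1 fwd=0
After 6 (back): cur=HOME back=0 fwd=1
After 7 (visit(L)): cur=L back=1 fwd=0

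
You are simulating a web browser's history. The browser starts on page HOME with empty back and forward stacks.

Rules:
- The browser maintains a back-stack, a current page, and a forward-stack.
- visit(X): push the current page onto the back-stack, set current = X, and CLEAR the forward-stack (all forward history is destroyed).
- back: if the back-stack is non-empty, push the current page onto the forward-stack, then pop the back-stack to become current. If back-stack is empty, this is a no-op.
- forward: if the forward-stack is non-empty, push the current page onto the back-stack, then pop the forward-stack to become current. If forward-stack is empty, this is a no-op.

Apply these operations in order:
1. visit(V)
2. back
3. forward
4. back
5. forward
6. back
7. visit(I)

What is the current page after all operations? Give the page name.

After 1 (visit(V)): cur=V back=1 fwd=0
After 2 (back): cur=HOME back=0 fwd=1
After 3 (forward): cur=V back=1 fwd=0
After 4 (back): cur=HOME back=0 fwd=1
After 5 (forward): cur=V back=1 fwd=0
After 6 (back): cur=HOME back=0 fwd=1
After 7 (visit(I)): cur=I back=1 fwd=0

Answer: I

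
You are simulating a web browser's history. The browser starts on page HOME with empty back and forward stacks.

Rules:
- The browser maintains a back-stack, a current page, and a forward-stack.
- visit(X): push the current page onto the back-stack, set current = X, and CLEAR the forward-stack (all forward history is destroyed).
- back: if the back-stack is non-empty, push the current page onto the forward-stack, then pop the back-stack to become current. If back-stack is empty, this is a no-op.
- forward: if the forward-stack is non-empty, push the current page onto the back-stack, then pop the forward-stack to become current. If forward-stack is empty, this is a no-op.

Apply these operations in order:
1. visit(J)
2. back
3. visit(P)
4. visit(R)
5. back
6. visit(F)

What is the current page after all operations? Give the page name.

After 1 (visit(J)): cur=J back=1 fwd=0
After 2 (back): cur=HOME back=0 fwd=1
After 3 (visit(P)): cur=P back=1 fwd=0
After 4 (visit(R)): cur=R back=2 fwd=0
After 5 (back): cur=P back=1 fwd=1
After 6 (visit(F)): cur=F back=2 fwd=0

Answer: F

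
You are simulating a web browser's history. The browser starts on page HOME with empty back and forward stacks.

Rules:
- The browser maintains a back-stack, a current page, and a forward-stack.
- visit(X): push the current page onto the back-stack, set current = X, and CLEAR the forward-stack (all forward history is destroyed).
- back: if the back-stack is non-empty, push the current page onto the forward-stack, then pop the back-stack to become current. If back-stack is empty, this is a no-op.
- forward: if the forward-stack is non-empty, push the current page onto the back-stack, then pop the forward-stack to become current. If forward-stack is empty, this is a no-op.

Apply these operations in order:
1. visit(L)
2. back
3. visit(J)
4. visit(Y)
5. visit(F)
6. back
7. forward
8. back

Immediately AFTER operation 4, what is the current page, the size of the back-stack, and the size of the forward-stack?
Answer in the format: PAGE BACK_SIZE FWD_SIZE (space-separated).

After 1 (visit(L)): cur=L back=1 fwd=0
After 2 (back): cur=HOME back=0 fwd=1
After 3 (visit(J)): cur=J back=1 fwd=0
After 4 (visit(Y)): cur=Y back=2 fwd=0

Y 2 0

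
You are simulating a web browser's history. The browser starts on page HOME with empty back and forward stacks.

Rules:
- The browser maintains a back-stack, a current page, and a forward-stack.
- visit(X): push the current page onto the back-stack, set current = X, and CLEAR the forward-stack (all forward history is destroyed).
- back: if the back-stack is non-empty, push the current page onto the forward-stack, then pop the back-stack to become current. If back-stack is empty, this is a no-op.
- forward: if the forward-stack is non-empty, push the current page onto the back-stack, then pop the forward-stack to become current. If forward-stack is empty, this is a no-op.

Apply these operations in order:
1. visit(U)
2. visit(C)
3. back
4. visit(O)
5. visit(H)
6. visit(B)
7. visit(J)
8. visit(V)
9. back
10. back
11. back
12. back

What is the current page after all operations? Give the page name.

After 1 (visit(U)): cur=U back=1 fwd=0
After 2 (visit(C)): cur=C back=2 fwd=0
After 3 (back): cur=U back=1 fwd=1
After 4 (visit(O)): cur=O back=2 fwd=0
After 5 (visit(H)): cur=H back=3 fwd=0
After 6 (visit(B)): cur=B back=4 fwd=0
After 7 (visit(J)): cur=J back=5 fwd=0
After 8 (visit(V)): cur=V back=6 fwd=0
After 9 (back): cur=J back=5 fwd=1
After 10 (back): cur=B back=4 fwd=2
After 11 (back): cur=H back=3 fwd=3
After 12 (back): cur=O back=2 fwd=4

Answer: O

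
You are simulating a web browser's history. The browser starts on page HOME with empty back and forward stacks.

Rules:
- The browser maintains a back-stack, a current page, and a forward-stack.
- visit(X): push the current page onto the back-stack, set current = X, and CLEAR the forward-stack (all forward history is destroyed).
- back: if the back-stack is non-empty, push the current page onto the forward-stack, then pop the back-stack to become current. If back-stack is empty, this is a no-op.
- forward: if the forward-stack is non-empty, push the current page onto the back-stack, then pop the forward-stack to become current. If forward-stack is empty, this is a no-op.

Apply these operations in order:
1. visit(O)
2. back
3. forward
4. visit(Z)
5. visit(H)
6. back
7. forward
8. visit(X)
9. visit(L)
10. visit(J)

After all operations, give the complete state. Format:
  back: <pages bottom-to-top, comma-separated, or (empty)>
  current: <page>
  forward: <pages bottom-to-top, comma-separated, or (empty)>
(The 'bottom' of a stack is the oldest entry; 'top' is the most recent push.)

Answer: back: HOME,O,Z,H,X,L
current: J
forward: (empty)

Derivation:
After 1 (visit(O)): cur=O back=1 fwd=0
After 2 (back): cur=HOME back=0 fwd=1
After 3 (forward): cur=O back=1 fwd=0
After 4 (visit(Z)): cur=Z back=2 fwd=0
After 5 (visit(H)): cur=H back=3 fwd=0
After 6 (back): cur=Z back=2 fwd=1
After 7 (forward): cur=H back=3 fwd=0
After 8 (visit(X)): cur=X back=4 fwd=0
After 9 (visit(L)): cur=L back=5 fwd=0
After 10 (visit(J)): cur=J back=6 fwd=0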